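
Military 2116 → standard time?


Hour: 21
21 - 12 = 9 → PM

9:16 PM


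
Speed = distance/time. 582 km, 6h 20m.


91.9 km/h

Distance: 582 km
Time: 6h 20m = 380 min = 380/60 = 19/3 hours
Speed = 582 ÷ (19/3) = 582 × 3 / 19 = 1746/19 ≈ 91.9 km/h


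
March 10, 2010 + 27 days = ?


April 6, 2010

Start: March 10, 2010
Add 27 days
March 10 → April 1: 31 - 10 + 1 = 22 days (27 - 22 = 5 left)
April 1 + 5 = April 6, 2010


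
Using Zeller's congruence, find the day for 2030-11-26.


Zeller's congruence:
q=26, m=11, k=30, j=20
h = (26 + ⌊13×12/5⌋ + 30 + ⌊30/4⌋ + ⌊20/4⌋ - 2×20) mod 7
= (26 + 31 + 30 + 7 + 5 - 40) mod 7
= 59 mod 7 = 3
h=3 → Tuesday

Tuesday


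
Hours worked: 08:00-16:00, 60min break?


7h 0m (420 minutes)

Total time = (16×60+0) - (8×60+0)
= 960 - 480 = 480 min
Minus break: 480 - 60 = 420 min
= 7h 0m


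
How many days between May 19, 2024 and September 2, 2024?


From May 19, 2024 to September 2, 2024
Rest of May 2024: 31 - 19 = 12
Full months: June 30, July 31, August 31
Days into September 2024: 2
Total = 12 + 30 + 31 + 31 + 2 = 106 days

106 days


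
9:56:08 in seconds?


35768 seconds

Hours: 9 × 3600 = 32400
Minutes: 56 × 60 = 3360
Seconds: 8
Total = 32400 + 3360 + 8 = 35768


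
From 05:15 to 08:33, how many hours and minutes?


End time in minutes: 8×60 + 33 = 513
Start time in minutes: 5×60 + 15 = 315
Difference = 513 - 315 = 198 minutes
= 3 hours 18 minutes

3h 18m


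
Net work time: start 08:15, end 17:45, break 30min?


9h 0m (540 minutes)

Total time = (17×60+45) - (8×60+15)
= 1065 - 495 = 570 min
Minus break: 570 - 30 = 540 min
= 9h 0m


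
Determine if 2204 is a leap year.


Rules: divisible by 4 AND (not by 100 OR by 400)
2204 ÷ 4 = 551 exactly → divisible by 4
2204 ÷ 100 = 22 remainder 4 → not divisible by 100
Divisible by 4 but not by 100 → leap year

Yes


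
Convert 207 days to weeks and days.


29 weeks 4 days

Weeks: 207 ÷ 7 = 29 remainder 4


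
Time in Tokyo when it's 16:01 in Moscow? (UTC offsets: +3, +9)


Time difference = UTC+9 - UTC+3 = +6 hours
New hour = (16 + 6) mod 24
= 22 mod 24 = 22
Minutes unchanged → 22:01

22:01


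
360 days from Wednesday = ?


Saturday

Start: Wednesday (index 2)
(2 + 360) mod 7
= 362 mod 7
= 5
Index 5 → Saturday


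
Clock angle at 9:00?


Hour hand = 9×30 + 0×0.5 = 270.0°
Minute hand = 0×6 = 0°
Difference = |270.0 - 0| = 270.0°
Since > 180°: 360 - 270.0 = 90.0°

90.0°


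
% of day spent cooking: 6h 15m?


26.0%

Time: 375 minutes
Day: 1440 minutes
Percentage = (375/1440) × 100 ≈ 26.0%


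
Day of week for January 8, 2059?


Zeller's congruence:
q=8, m=13, k=58, j=20
h = (8 + ⌊13×14/5⌋ + 58 + ⌊58/4⌋ + ⌊20/4⌋ - 2×20) mod 7
= (8 + 36 + 58 + 14 + 5 - 40) mod 7
= 81 mod 7 = 4
h=4 → Wednesday

Wednesday


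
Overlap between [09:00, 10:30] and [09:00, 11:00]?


90 minutes

Meeting A: 540-630 (in minutes from midnight)
Meeting B: 540-660
Overlap start = max(540, 540) = 540
Overlap end = min(630, 660) = 630
Overlap = max(0, 630 - 540) = 90 min


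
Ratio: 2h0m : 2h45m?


8:11 (0.73)

Duration 1: 120 minutes
Duration 2: 165 minutes
Ratio = 120:165
GCD = 15
Simplified = 8:11
As a decimal: 8/11 ≈ 0.73


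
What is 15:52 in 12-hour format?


Hour: 15
15 - 12 = 3 → PM

3:52 PM


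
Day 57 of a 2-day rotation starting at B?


Shifts: A, B
Start: B (index 1)
Day 57: (1 + 57 - 1) mod 2
= 57 mod 2
= 1
Index 1 → shift B

Shift B


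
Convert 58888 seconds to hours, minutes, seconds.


16h 21m 28s

Hours: 58888 ÷ 3600 = 16 remainder 1288
Minutes: 1288 ÷ 60 = 21 remainder 28
Seconds: 28


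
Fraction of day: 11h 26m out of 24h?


0.4764 (47.64%)

Total minutes: 11×60 + 26 = 686
Day = 24×60 = 1440 minutes
Fraction = 686/1440 ≈ 0.4764
As a percentage: 686/1440 × 100 ≈ 47.64%


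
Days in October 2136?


Month: October (month 10)
October has 31 days

31 days


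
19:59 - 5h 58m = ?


14:01

Start: 1199 minutes from midnight
Subtract: 358 minutes
Remaining: 1199 - 358 = 841
Hours: 14, Minutes: 1


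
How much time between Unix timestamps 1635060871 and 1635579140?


518269 seconds (144.0 hours / 6.00 days)

Difference = 1635579140 - 1635060871 = 518269 seconds
In hours: 518269 / 3600 ≈ 144.0
In days: 518269 / 86400 ≈ 6.00


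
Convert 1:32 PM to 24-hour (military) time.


Input: 1:32 PM
PM: 1 + 12 = 13

13:32


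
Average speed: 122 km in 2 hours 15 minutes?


Distance: 122 km
Time: 2h 15m = 135 min = 135/60 = 9/4 hours
Speed = 122 ÷ (9/4) = 122 × 4 / 9 = 488/9 ≈ 54.2 km/h

54.2 km/h


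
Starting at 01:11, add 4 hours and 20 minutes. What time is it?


Start: 71 minutes from midnight
Add: 260 minutes
Total: 331 minutes
Hours: 331 ÷ 60 = 5 remainder 31

05:31


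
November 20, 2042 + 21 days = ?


Start: November 20, 2042
Add 21 days
November 20 → December 1: 30 - 20 + 1 = 11 days (21 - 11 = 10 left)
December 1 + 10 = December 11, 2042

December 11, 2042


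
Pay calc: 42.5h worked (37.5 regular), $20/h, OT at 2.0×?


$950.00

Regular: 37.5h × $20 = $750.00
Overtime: 42.5 - 37.5 = 5.0h
OT pay: 5.0h × $20 × 2.0 = $200.00
Total = $750.00 + $200.00 = $950.00


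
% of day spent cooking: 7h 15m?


30.2%

Time: 435 minutes
Day: 1440 minutes
Percentage = (435/1440) × 100 ≈ 30.2%


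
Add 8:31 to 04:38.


13:09

Start: 278 minutes from midnight
Add: 511 minutes
Total: 789 minutes
Hours: 789 ÷ 60 = 13 remainder 9


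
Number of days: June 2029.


30 days

Month: June (month 6)
June has 30 days


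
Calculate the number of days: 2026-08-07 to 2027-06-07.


From August 7, 2026 to June 7, 2027
Rest of August 2026: 31 - 7 = 24
Full months: September 30, October 31, November 30, December 31, January 31, February 2027 28, March 31, April 30, May 31
Days into June 2027: 7
Total = 24 + 30 + 31 + 30 + 31 + 31 + 28 + 31 + 30 + 31 + 7 = 304 days

304 days


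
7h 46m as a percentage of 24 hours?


0.3236 (32.36%)

Total minutes: 7×60 + 46 = 466
Day = 24×60 = 1440 minutes
Fraction = 466/1440 ≈ 0.3236
As a percentage: 466/1440 × 100 ≈ 32.36%


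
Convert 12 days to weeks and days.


1 weeks 5 days

Weeks: 12 ÷ 7 = 1 remainder 5


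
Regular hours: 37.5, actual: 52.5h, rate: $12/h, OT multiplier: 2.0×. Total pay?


Regular: 37.5h × $12 = $450.00
Overtime: 52.5 - 37.5 = 15.0h
OT pay: 15.0h × $12 × 2.0 = $360.00
Total = $450.00 + $360.00 = $810.00

$810.00


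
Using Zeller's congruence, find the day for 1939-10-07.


Zeller's congruence:
q=7, m=10, k=39, j=19
h = (7 + ⌊13×11/5⌋ + 39 + ⌊39/4⌋ + ⌊19/4⌋ - 2×19) mod 7
= (7 + 28 + 39 + 9 + 4 - 38) mod 7
= 49 mod 7 = 0
h=0 → Saturday

Saturday


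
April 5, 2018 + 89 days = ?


July 3, 2018

Start: April 5, 2018
Add 89 days
April 5 → May 1: 30 - 5 + 1 = 26 days (89 - 26 = 63 left)
May 1 → June 1: 31 - 1 + 1 = 31 days (63 - 31 = 32 left)
June 1 → July 1: 30 - 1 + 1 = 30 days (32 - 30 = 2 left)
July 1 + 2 = July 3, 2018


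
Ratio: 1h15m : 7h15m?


5:29 (0.17)

Duration 1: 75 minutes
Duration 2: 435 minutes
Ratio = 75:435
GCD = 15
Simplified = 5:29
As a decimal: 5/29 ≈ 0.17


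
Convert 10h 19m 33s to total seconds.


Hours: 10 × 3600 = 36000
Minutes: 19 × 60 = 1140
Seconds: 33
Total = 36000 + 1140 + 33 = 37173

37173 seconds


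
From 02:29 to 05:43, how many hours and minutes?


End time in minutes: 5×60 + 43 = 343
Start time in minutes: 2×60 + 29 = 149
Difference = 343 - 149 = 194 minutes
= 3 hours 14 minutes

3h 14m


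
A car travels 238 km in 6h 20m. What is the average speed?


Distance: 238 km
Time: 6h 20m = 380 min = 380/60 = 19/3 hours
Speed = 238 ÷ (19/3) = 238 × 3 / 19 = 714/19 ≈ 37.6 km/h

37.6 km/h


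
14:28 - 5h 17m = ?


09:11

Start: 868 minutes from midnight
Subtract: 317 minutes
Remaining: 868 - 317 = 551
Hours: 9, Minutes: 11


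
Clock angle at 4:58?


161.0°

Hour hand = 4×30 + 58×0.5 = 149.0°
Minute hand = 58×6 = 348°
Difference = |149.0 - 348| = 199.0°
Since > 180°: 360 - 199.0 = 161.0°


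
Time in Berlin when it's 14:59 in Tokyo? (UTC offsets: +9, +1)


06:59

Time difference = UTC+1 - UTC+9 = -8 hours
New hour = (14 -8) mod 24
= 6 mod 24 = 6
Minutes unchanged → 06:59


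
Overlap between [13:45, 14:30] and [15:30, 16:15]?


Meeting A: 825-870 (in minutes from midnight)
Meeting B: 930-975
Overlap start = max(825, 930) = 930
Overlap end = min(870, 975) = 870
Overlap = max(0, 870 - 930) = 0 min

0 minutes


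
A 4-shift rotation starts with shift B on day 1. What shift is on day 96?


Shifts: A, B, C, D
Start: B (index 1)
Day 96: (1 + 96 - 1) mod 4
= 96 mod 4
= 0
Index 0 → shift A

Shift A


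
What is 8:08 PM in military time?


Input: 8:08 PM
PM: 8 + 12 = 20

20:08


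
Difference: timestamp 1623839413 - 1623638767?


Difference = 1623839413 - 1623638767 = 200646 seconds
In hours: 200646 / 3600 ≈ 55.7
In days: 200646 / 86400 ≈ 2.32

200646 seconds (55.7 hours / 2.32 days)


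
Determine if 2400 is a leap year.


Yes

Rules: divisible by 4 AND (not by 100 OR by 400)
2400 ÷ 4 = 600 exactly → divisible by 4
2400 ÷ 100 = 24 exactly → divisible by 100
2400 ÷ 400 = 6 exactly → divisible by 400
Divisible by 400 → leap year


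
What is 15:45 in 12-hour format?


Hour: 15
15 - 12 = 3 → PM

3:45 PM


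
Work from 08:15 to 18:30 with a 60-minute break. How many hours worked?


Total time = (18×60+30) - (8×60+15)
= 1110 - 495 = 615 min
Minus break: 615 - 60 = 555 min
= 9h 15m

9h 15m (555 minutes)


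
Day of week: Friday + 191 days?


Start: Friday (index 4)
(4 + 191) mod 7
= 195 mod 7
= 6
Index 6 → Sunday

Sunday


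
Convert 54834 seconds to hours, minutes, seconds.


Hours: 54834 ÷ 3600 = 15 remainder 834
Minutes: 834 ÷ 60 = 13 remainder 54
Seconds: 54

15h 13m 54s


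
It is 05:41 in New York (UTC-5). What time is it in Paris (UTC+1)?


Time difference = UTC+1 - UTC-5 = +6 hours
New hour = (5 + 6) mod 24
= 11 mod 24 = 11
Minutes unchanged → 11:41

11:41


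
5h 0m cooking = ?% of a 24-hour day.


Time: 300 minutes
Day: 1440 minutes
Percentage = (300/1440) × 100 ≈ 20.8%

20.8%


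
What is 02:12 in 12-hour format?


2:12 AM

Hour: 2
2 < 12 → AM


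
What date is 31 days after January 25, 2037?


Start: January 25, 2037
Add 31 days
January 25 → February 1: 31 - 25 + 1 = 7 days (31 - 7 = 24 left)
February 1 + 24 = February 25, 2037

February 25, 2037


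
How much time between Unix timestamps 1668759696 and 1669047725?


Difference = 1669047725 - 1668759696 = 288029 seconds
In hours: 288029 / 3600 ≈ 80.0
In days: 288029 / 86400 ≈ 3.33

288029 seconds (80.0 hours / 3.33 days)


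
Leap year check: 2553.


Rules: divisible by 4 AND (not by 100 OR by 400)
2553 ÷ 4 = 638 remainder 1 → not divisible by 4
Not divisible by 4 → not a leap year

No


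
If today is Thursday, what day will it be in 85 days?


Start: Thursday (index 3)
(3 + 85) mod 7
= 88 mod 7
= 4
Index 4 → Friday

Friday


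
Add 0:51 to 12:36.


13:27

Start: 756 minutes from midnight
Add: 51 minutes
Total: 807 minutes
Hours: 807 ÷ 60 = 13 remainder 27


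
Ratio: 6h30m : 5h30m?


Duration 1: 390 minutes
Duration 2: 330 minutes
Ratio = 390:330
GCD = 30
Simplified = 13:11
As a decimal: 13/11 ≈ 1.18

13:11 (1.18)


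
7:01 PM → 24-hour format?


19:01

Input: 7:01 PM
PM: 7 + 12 = 19


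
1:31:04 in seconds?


5464 seconds

Hours: 1 × 3600 = 3600
Minutes: 31 × 60 = 1860
Seconds: 4
Total = 3600 + 1860 + 4 = 5464


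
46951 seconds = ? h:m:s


13h 2m 31s

Hours: 46951 ÷ 3600 = 13 remainder 151
Minutes: 151 ÷ 60 = 2 remainder 31
Seconds: 31


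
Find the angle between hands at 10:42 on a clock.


69.0°

Hour hand = 10×30 + 42×0.5 = 321.0°
Minute hand = 42×6 = 252°
Difference = |321.0 - 252| = 69.0°


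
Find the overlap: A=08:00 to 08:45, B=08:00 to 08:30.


30 minutes

Meeting A: 480-525 (in minutes from midnight)
Meeting B: 480-510
Overlap start = max(480, 480) = 480
Overlap end = min(525, 510) = 510
Overlap = max(0, 510 - 480) = 30 min


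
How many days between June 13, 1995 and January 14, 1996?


215 days

From June 13, 1995 to January 14, 1996
Rest of June 1995: 30 - 13 = 17
Full months: July 31, August 31, September 30, October 31, November 30, December 31
Days into January 1996: 14
Total = 17 + 31 + 31 + 30 + 31 + 30 + 31 + 14 = 215 days


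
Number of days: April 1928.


Month: April (month 4)
April has 30 days

30 days


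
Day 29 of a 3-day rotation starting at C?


Shift A

Shifts: A, B, C
Start: C (index 2)
Day 29: (2 + 29 - 1) mod 3
= 30 mod 3
= 0
Index 0 → shift A


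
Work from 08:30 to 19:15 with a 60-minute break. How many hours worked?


Total time = (19×60+15) - (8×60+30)
= 1155 - 510 = 645 min
Minus break: 645 - 60 = 585 min
= 9h 45m

9h 45m (585 minutes)


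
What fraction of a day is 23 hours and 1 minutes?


Total minutes: 23×60 + 1 = 1381
Day = 24×60 = 1440 minutes
Fraction = 1381/1440 ≈ 0.9590
As a percentage: 1381/1440 × 100 ≈ 95.90%

0.9590 (95.90%)


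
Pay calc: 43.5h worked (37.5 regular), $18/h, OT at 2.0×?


Regular: 37.5h × $18 = $675.00
Overtime: 43.5 - 37.5 = 6.0h
OT pay: 6.0h × $18 × 2.0 = $216.00
Total = $675.00 + $216.00 = $891.00

$891.00


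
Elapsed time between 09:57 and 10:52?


End time in minutes: 10×60 + 52 = 652
Start time in minutes: 9×60 + 57 = 597
Difference = 652 - 597 = 55 minutes
= 0 hours 55 minutes

0h 55m


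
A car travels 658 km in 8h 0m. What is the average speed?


Distance: 658 km
Time: 8 hours
Speed = 658 / 8 ≈ 82.3 km/h

82.3 km/h


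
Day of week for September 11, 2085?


Zeller's congruence:
q=11, m=9, k=85, j=20
h = (11 + ⌊13×10/5⌋ + 85 + ⌊85/4⌋ + ⌊20/4⌋ - 2×20) mod 7
= (11 + 26 + 85 + 21 + 5 - 40) mod 7
= 108 mod 7 = 3
h=3 → Tuesday

Tuesday


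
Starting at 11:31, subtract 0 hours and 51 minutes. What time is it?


Start: 691 minutes from midnight
Subtract: 51 minutes
Remaining: 691 - 51 = 640
Hours: 10, Minutes: 40

10:40


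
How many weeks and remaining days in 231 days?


Weeks: 231 ÷ 7 = 33 remainder 0

33 weeks 0 days


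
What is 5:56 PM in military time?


Input: 5:56 PM
PM: 5 + 12 = 17

17:56


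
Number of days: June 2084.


Month: June (month 6)
June has 30 days

30 days


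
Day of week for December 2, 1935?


Monday

Zeller's congruence:
q=2, m=12, k=35, j=19
h = (2 + ⌊13×13/5⌋ + 35 + ⌊35/4⌋ + ⌊19/4⌋ - 2×19) mod 7
= (2 + 33 + 35 + 8 + 4 - 38) mod 7
= 44 mod 7 = 2
h=2 → Monday


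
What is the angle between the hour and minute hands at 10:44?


Hour hand = 10×30 + 44×0.5 = 322.0°
Minute hand = 44×6 = 264°
Difference = |322.0 - 264| = 58.0°

58.0°


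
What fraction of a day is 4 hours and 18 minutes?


0.1792 (17.92%)

Total minutes: 4×60 + 18 = 258
Day = 24×60 = 1440 minutes
Fraction = 258/1440 ≈ 0.1792
As a percentage: 258/1440 × 100 ≈ 17.92%


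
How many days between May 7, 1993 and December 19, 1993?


From May 7, 1993 to December 19, 1993
Rest of May 1993: 31 - 7 = 24
Full months: June 30, July 31, August 31, September 30, October 31, November 30
Days into December 1993: 19
Total = 24 + 30 + 31 + 31 + 30 + 31 + 30 + 19 = 226 days

226 days


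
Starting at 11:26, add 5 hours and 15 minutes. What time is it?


Start: 686 minutes from midnight
Add: 315 minutes
Total: 1001 minutes
Hours: 1001 ÷ 60 = 16 remainder 41

16:41


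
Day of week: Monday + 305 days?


Friday

Start: Monday (index 0)
(0 + 305) mod 7
= 305 mod 7
= 4
Index 4 → Friday


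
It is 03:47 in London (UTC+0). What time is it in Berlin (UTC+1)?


Time difference = UTC+1 - UTC+0 = +1 hours
New hour = (3 + 1) mod 24
= 4 mod 24 = 4
Minutes unchanged → 04:47

04:47


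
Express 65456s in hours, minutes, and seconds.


18h 10m 56s

Hours: 65456 ÷ 3600 = 18 remainder 656
Minutes: 656 ÷ 60 = 10 remainder 56
Seconds: 56


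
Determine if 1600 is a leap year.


Rules: divisible by 4 AND (not by 100 OR by 400)
1600 ÷ 4 = 400 exactly → divisible by 4
1600 ÷ 100 = 16 exactly → divisible by 100
1600 ÷ 400 = 4 exactly → divisible by 400
Divisible by 400 → leap year

Yes


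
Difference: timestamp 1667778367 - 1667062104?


716263 seconds (199.0 hours / 8.29 days)

Difference = 1667778367 - 1667062104 = 716263 seconds
In hours: 716263 / 3600 ≈ 199.0
In days: 716263 / 86400 ≈ 8.29


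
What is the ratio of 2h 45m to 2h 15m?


11:9 (1.22)

Duration 1: 165 minutes
Duration 2: 135 minutes
Ratio = 165:135
GCD = 15
Simplified = 11:9
As a decimal: 11/9 ≈ 1.22


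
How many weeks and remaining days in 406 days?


58 weeks 0 days

Weeks: 406 ÷ 7 = 58 remainder 0


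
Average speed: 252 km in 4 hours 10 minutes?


Distance: 252 km
Time: 4h 10m = 250 min = 250/60 = 25/6 hours
Speed = 252 ÷ (25/6) = 252 × 6 / 25 = 1512/25 ≈ 60.5 km/h

60.5 km/h


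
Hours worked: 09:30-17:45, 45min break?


Total time = (17×60+45) - (9×60+30)
= 1065 - 570 = 495 min
Minus break: 495 - 45 = 450 min
= 7h 30m

7h 30m (450 minutes)


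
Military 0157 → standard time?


1:57 AM

Hour: 1
1 < 12 → AM


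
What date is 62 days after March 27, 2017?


May 28, 2017

Start: March 27, 2017
Add 62 days
March 27 → April 1: 31 - 27 + 1 = 5 days (62 - 5 = 57 left)
April 1 → May 1: 30 - 1 + 1 = 30 days (57 - 30 = 27 left)
May 1 + 27 = May 28, 2017


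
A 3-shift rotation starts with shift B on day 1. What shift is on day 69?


Shift A

Shifts: A, B, C
Start: B (index 1)
Day 69: (1 + 69 - 1) mod 3
= 69 mod 3
= 0
Index 0 → shift A


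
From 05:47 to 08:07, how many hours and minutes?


End time in minutes: 8×60 + 7 = 487
Start time in minutes: 5×60 + 47 = 347
Difference = 487 - 347 = 140 minutes
= 2 hours 20 minutes

2h 20m


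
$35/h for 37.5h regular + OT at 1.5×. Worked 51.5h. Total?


$2047.50

Regular: 37.5h × $35 = $1312.50
Overtime: 51.5 - 37.5 = 14.0h
OT pay: 14.0h × $35 × 1.5 = $735.00
Total = $1312.50 + $735.00 = $2047.50


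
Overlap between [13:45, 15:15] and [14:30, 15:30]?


Meeting A: 825-915 (in minutes from midnight)
Meeting B: 870-930
Overlap start = max(825, 870) = 870
Overlap end = min(915, 930) = 915
Overlap = max(0, 915 - 870) = 45 min

45 minutes


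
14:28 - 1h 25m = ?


Start: 868 minutes from midnight
Subtract: 85 minutes
Remaining: 868 - 85 = 783
Hours: 13, Minutes: 3

13:03


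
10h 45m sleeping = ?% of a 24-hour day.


44.8%

Time: 645 minutes
Day: 1440 minutes
Percentage = (645/1440) × 100 ≈ 44.8%


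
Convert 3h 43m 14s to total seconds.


Hours: 3 × 3600 = 10800
Minutes: 43 × 60 = 2580
Seconds: 14
Total = 10800 + 2580 + 14 = 13394

13394 seconds


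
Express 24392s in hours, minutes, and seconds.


Hours: 24392 ÷ 3600 = 6 remainder 2792
Minutes: 2792 ÷ 60 = 46 remainder 32
Seconds: 32

6h 46m 32s


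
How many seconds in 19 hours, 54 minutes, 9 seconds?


Hours: 19 × 3600 = 68400
Minutes: 54 × 60 = 3240
Seconds: 9
Total = 68400 + 3240 + 9 = 71649

71649 seconds


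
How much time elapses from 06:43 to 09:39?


End time in minutes: 9×60 + 39 = 579
Start time in minutes: 6×60 + 43 = 403
Difference = 579 - 403 = 176 minutes
= 2 hours 56 minutes

2h 56m


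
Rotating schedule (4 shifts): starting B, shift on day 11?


Shift D

Shifts: A, B, C, D
Start: B (index 1)
Day 11: (1 + 11 - 1) mod 4
= 11 mod 4
= 3
Index 3 → shift D


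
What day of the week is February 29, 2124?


Tuesday

Zeller's congruence:
q=29, m=14, k=23, j=21
h = (29 + ⌊13×15/5⌋ + 23 + ⌊23/4⌋ + ⌊21/4⌋ - 2×21) mod 7
= (29 + 39 + 23 + 5 + 5 - 42) mod 7
= 59 mod 7 = 3
h=3 → Tuesday


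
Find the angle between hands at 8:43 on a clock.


Hour hand = 8×30 + 43×0.5 = 261.5°
Minute hand = 43×6 = 258°
Difference = |261.5 - 258| = 3.5°

3.5°


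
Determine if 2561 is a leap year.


Rules: divisible by 4 AND (not by 100 OR by 400)
2561 ÷ 4 = 640 remainder 1 → not divisible by 4
Not divisible by 4 → not a leap year

No


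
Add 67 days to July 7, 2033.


Start: July 7, 2033
Add 67 days
July 7 → August 1: 31 - 7 + 1 = 25 days (67 - 25 = 42 left)
August 1 → September 1: 31 - 1 + 1 = 31 days (42 - 31 = 11 left)
September 1 + 11 = September 12, 2033

September 12, 2033


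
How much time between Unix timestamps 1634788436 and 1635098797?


Difference = 1635098797 - 1634788436 = 310361 seconds
In hours: 310361 / 3600 ≈ 86.2
In days: 310361 / 86400 ≈ 3.59

310361 seconds (86.2 hours / 3.59 days)


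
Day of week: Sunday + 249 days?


Start: Sunday (index 6)
(6 + 249) mod 7
= 255 mod 7
= 3
Index 3 → Thursday

Thursday


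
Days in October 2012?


Month: October (month 10)
October has 31 days

31 days


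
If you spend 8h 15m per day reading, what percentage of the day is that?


34.4%

Time: 495 minutes
Day: 1440 minutes
Percentage = (495/1440) × 100 ≈ 34.4%


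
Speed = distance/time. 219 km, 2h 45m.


Distance: 219 km
Time: 2h 45m = 165 min = 165/60 = 11/4 hours
Speed = 219 ÷ (11/4) = 219 × 4 / 11 = 876/11 ≈ 79.6 km/h

79.6 km/h


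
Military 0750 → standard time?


Hour: 7
7 < 12 → AM

7:50 AM


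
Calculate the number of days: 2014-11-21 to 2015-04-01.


From November 21, 2014 to April 1, 2015
Rest of November 2014: 30 - 21 = 9
Full months: December 31, January 31, February 2015 28, March 31
Days into April 2015: 1
Total = 9 + 31 + 31 + 28 + 31 + 1 = 131 days

131 days


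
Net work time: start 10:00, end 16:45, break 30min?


Total time = (16×60+45) - (10×60+0)
= 1005 - 600 = 405 min
Minus break: 405 - 30 = 375 min
= 6h 15m

6h 15m (375 minutes)


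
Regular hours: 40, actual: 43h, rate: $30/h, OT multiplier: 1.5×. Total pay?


Regular: 40h × $30 = $1200.00
Overtime: 43 - 40 = 3h
OT pay: 3h × $30 × 1.5 = $135.00
Total = $1200.00 + $135.00 = $1335.00

$1335.00


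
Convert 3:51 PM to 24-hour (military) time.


Input: 3:51 PM
PM: 3 + 12 = 15

15:51


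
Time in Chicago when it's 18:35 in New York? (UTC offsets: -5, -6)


Time difference = UTC-6 - UTC-5 = -1 hours
New hour = (18 -1) mod 24
= 17 mod 24 = 17
Minutes unchanged → 17:35

17:35


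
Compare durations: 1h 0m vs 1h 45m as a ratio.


4:7 (0.57)

Duration 1: 60 minutes
Duration 2: 105 minutes
Ratio = 60:105
GCD = 15
Simplified = 4:7
As a decimal: 4/7 ≈ 0.57


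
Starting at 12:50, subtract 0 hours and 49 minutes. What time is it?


12:01

Start: 770 minutes from midnight
Subtract: 49 minutes
Remaining: 770 - 49 = 721
Hours: 12, Minutes: 1


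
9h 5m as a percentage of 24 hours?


Total minutes: 9×60 + 5 = 545
Day = 24×60 = 1440 minutes
Fraction = 545/1440 ≈ 0.3785
As a percentage: 545/1440 × 100 ≈ 37.85%

0.3785 (37.85%)


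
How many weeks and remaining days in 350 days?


50 weeks 0 days

Weeks: 350 ÷ 7 = 50 remainder 0


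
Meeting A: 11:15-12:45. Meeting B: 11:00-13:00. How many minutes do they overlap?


Meeting A: 675-765 (in minutes from midnight)
Meeting B: 660-780
Overlap start = max(675, 660) = 675
Overlap end = min(765, 780) = 765
Overlap = max(0, 765 - 675) = 90 min

90 minutes


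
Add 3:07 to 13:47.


Start: 827 minutes from midnight
Add: 187 minutes
Total: 1014 minutes
Hours: 1014 ÷ 60 = 16 remainder 54

16:54


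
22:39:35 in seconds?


Hours: 22 × 3600 = 79200
Minutes: 39 × 60 = 2340
Seconds: 35
Total = 79200 + 2340 + 35 = 81575

81575 seconds


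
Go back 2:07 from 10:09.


08:02

Start: 609 minutes from midnight
Subtract: 127 minutes
Remaining: 609 - 127 = 482
Hours: 8, Minutes: 2


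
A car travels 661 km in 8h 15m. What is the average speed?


80.1 km/h

Distance: 661 km
Time: 8h 15m = 495 min = 495/60 = 33/4 hours
Speed = 661 ÷ (33/4) = 661 × 4 / 33 = 2644/33 ≈ 80.1 km/h


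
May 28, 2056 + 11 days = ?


June 8, 2056

Start: May 28, 2056
Add 11 days
May 28 → June 1: 31 - 28 + 1 = 4 days (11 - 4 = 7 left)
June 1 + 7 = June 8, 2056


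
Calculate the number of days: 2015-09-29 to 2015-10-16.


17 days

From September 29, 2015 to October 16, 2015
Rest of September 2015: 30 - 29 = 1
Days into October 2015: 16
Total = 1 + 16 = 17 days


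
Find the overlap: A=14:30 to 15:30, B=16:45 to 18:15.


Meeting A: 870-930 (in minutes from midnight)
Meeting B: 1005-1095
Overlap start = max(870, 1005) = 1005
Overlap end = min(930, 1095) = 930
Overlap = max(0, 930 - 1005) = 0 min

0 minutes


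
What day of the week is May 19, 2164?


Saturday

Zeller's congruence:
q=19, m=5, k=64, j=21
h = (19 + ⌊13×6/5⌋ + 64 + ⌊64/4⌋ + ⌊21/4⌋ - 2×21) mod 7
= (19 + 15 + 64 + 16 + 5 - 42) mod 7
= 77 mod 7 = 0
h=0 → Saturday


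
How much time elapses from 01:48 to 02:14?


0h 26m

End time in minutes: 2×60 + 14 = 134
Start time in minutes: 1×60 + 48 = 108
Difference = 134 - 108 = 26 minutes
= 0 hours 26 minutes


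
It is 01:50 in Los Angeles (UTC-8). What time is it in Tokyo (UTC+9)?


Time difference = UTC+9 - UTC-8 = +17 hours
New hour = (1 + 17) mod 24
= 18 mod 24 = 18
Minutes unchanged → 18:50

18:50


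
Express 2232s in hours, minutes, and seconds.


Hours: 2232 ÷ 3600 = 0 remainder 2232
Minutes: 2232 ÷ 60 = 37 remainder 12
Seconds: 12

0h 37m 12s


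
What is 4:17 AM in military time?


Input: 4:17 AM
AM hour stays: 4

04:17


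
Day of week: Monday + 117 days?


Start: Monday (index 0)
(0 + 117) mod 7
= 117 mod 7
= 5
Index 5 → Saturday

Saturday


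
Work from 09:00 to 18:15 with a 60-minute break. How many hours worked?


8h 15m (495 minutes)

Total time = (18×60+15) - (9×60+0)
= 1095 - 540 = 555 min
Minus break: 555 - 60 = 495 min
= 8h 15m


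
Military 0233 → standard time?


2:33 AM

Hour: 2
2 < 12 → AM


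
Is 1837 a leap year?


No

Rules: divisible by 4 AND (not by 100 OR by 400)
1837 ÷ 4 = 459 remainder 1 → not divisible by 4
Not divisible by 4 → not a leap year


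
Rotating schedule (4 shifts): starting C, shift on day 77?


Shift C

Shifts: A, B, C, D
Start: C (index 2)
Day 77: (2 + 77 - 1) mod 4
= 78 mod 4
= 2
Index 2 → shift C


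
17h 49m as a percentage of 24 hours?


Total minutes: 17×60 + 49 = 1069
Day = 24×60 = 1440 minutes
Fraction = 1069/1440 ≈ 0.7424
As a percentage: 1069/1440 × 100 ≈ 74.24%

0.7424 (74.24%)


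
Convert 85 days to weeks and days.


Weeks: 85 ÷ 7 = 12 remainder 1

12 weeks 1 days


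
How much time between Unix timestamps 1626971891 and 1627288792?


Difference = 1627288792 - 1626971891 = 316901 seconds
In hours: 316901 / 3600 ≈ 88.0
In days: 316901 / 86400 ≈ 3.67

316901 seconds (88.0 hours / 3.67 days)


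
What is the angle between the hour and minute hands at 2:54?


Hour hand = 2×30 + 54×0.5 = 87.0°
Minute hand = 54×6 = 324°
Difference = |87.0 - 324| = 237.0°
Since > 180°: 360 - 237.0 = 123.0°

123.0°


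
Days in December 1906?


31 days

Month: December (month 12)
December has 31 days


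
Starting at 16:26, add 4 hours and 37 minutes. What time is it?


21:03

Start: 986 minutes from midnight
Add: 277 minutes
Total: 1263 minutes
Hours: 1263 ÷ 60 = 21 remainder 3


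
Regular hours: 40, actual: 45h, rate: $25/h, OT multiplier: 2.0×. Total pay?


Regular: 40h × $25 = $1000.00
Overtime: 45 - 40 = 5h
OT pay: 5h × $25 × 2.0 = $250.00
Total = $1000.00 + $250.00 = $1250.00

$1250.00


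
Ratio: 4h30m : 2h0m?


Duration 1: 270 minutes
Duration 2: 120 minutes
Ratio = 270:120
GCD = 30
Simplified = 9:4
As a decimal: 9/4 = 2.25

9:4 (2.25)


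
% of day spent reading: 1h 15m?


5.2%

Time: 75 minutes
Day: 1440 minutes
Percentage = (75/1440) × 100 ≈ 5.2%


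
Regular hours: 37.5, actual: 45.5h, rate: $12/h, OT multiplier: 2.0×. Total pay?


Regular: 37.5h × $12 = $450.00
Overtime: 45.5 - 37.5 = 8.0h
OT pay: 8.0h × $12 × 2.0 = $192.00
Total = $450.00 + $192.00 = $642.00

$642.00


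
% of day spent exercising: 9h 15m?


38.5%

Time: 555 minutes
Day: 1440 minutes
Percentage = (555/1440) × 100 ≈ 38.5%


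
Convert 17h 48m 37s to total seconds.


Hours: 17 × 3600 = 61200
Minutes: 48 × 60 = 2880
Seconds: 37
Total = 61200 + 2880 + 37 = 64117

64117 seconds


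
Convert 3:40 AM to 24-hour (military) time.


03:40

Input: 3:40 AM
AM hour stays: 3


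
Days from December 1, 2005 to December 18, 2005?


17 days

From December 1, 2005 to December 18, 2005
Same month: 18 - 1 = 17 days


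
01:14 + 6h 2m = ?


Start: 74 minutes from midnight
Add: 362 minutes
Total: 436 minutes
Hours: 436 ÷ 60 = 7 remainder 16

07:16


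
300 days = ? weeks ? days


42 weeks 6 days

Weeks: 300 ÷ 7 = 42 remainder 6


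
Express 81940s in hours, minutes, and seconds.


22h 45m 40s

Hours: 81940 ÷ 3600 = 22 remainder 2740
Minutes: 2740 ÷ 60 = 45 remainder 40
Seconds: 40


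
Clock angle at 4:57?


166.5°

Hour hand = 4×30 + 57×0.5 = 148.5°
Minute hand = 57×6 = 342°
Difference = |148.5 - 342| = 193.5°
Since > 180°: 360 - 193.5 = 166.5°


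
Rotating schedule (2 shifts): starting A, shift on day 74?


Shift B

Shifts: A, B
Start: A (index 0)
Day 74: (0 + 74 - 1) mod 2
= 73 mod 2
= 1
Index 1 → shift B


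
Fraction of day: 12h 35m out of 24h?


0.5243 (52.43%)

Total minutes: 12×60 + 35 = 755
Day = 24×60 = 1440 minutes
Fraction = 755/1440 ≈ 0.5243
As a percentage: 755/1440 × 100 ≈ 52.43%


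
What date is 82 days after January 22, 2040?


Start: January 22, 2040
Add 82 days
January 22 → February 1: 31 - 22 + 1 = 10 days (82 - 10 = 72 left)
February 1 → March 1: 29 - 1 + 1 = 29 days (72 - 29 = 43 left)
March 1 → April 1: 31 - 1 + 1 = 31 days (43 - 31 = 12 left)
April 1 + 12 = April 13, 2040

April 13, 2040


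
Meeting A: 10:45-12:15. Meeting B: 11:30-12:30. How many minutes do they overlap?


Meeting A: 645-735 (in minutes from midnight)
Meeting B: 690-750
Overlap start = max(645, 690) = 690
Overlap end = min(735, 750) = 735
Overlap = max(0, 735 - 690) = 45 min

45 minutes


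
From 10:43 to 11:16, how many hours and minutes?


0h 33m

End time in minutes: 11×60 + 16 = 676
Start time in minutes: 10×60 + 43 = 643
Difference = 676 - 643 = 33 minutes
= 0 hours 33 minutes


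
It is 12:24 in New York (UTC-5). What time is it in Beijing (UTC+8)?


01:24 (next day)

Time difference = UTC+8 - UTC-5 = +13 hours
New hour = (12 + 13) mod 24
= 25 mod 24 = 1
Minutes unchanged → 01:24; 25 ≥ 24 → next day


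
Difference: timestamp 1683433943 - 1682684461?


749482 seconds (208.2 hours / 8.67 days)

Difference = 1683433943 - 1682684461 = 749482 seconds
In hours: 749482 / 3600 ≈ 208.2
In days: 749482 / 86400 ≈ 8.67


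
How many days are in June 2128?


Month: June (month 6)
June has 30 days

30 days


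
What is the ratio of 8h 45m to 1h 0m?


35:4 (8.75)

Duration 1: 525 minutes
Duration 2: 60 minutes
Ratio = 525:60
GCD = 15
Simplified = 35:4
As a decimal: 35/4 = 8.75


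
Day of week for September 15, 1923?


Saturday

Zeller's congruence:
q=15, m=9, k=23, j=19
h = (15 + ⌊13×10/5⌋ + 23 + ⌊23/4⌋ + ⌊19/4⌋ - 2×19) mod 7
= (15 + 26 + 23 + 5 + 4 - 38) mod 7
= 35 mod 7 = 0
h=0 → Saturday


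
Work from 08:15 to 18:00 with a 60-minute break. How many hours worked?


8h 45m (525 minutes)

Total time = (18×60+0) - (8×60+15)
= 1080 - 495 = 585 min
Minus break: 585 - 60 = 525 min
= 8h 45m


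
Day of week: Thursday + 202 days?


Wednesday

Start: Thursday (index 3)
(3 + 202) mod 7
= 205 mod 7
= 2
Index 2 → Wednesday


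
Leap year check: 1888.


Yes

Rules: divisible by 4 AND (not by 100 OR by 400)
1888 ÷ 4 = 472 exactly → divisible by 4
1888 ÷ 100 = 18 remainder 88 → not divisible by 100
Divisible by 4 but not by 100 → leap year


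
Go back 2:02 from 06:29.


Start: 389 minutes from midnight
Subtract: 122 minutes
Remaining: 389 - 122 = 267
Hours: 4, Minutes: 27

04:27


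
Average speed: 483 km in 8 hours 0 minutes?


Distance: 483 km
Time: 8 hours
Speed = 483 / 8 ≈ 60.4 km/h

60.4 km/h


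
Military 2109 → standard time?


Hour: 21
21 - 12 = 9 → PM

9:09 PM


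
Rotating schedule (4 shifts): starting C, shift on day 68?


Shift B

Shifts: A, B, C, D
Start: C (index 2)
Day 68: (2 + 68 - 1) mod 4
= 69 mod 4
= 1
Index 1 → shift B


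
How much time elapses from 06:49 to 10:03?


End time in minutes: 10×60 + 3 = 603
Start time in minutes: 6×60 + 49 = 409
Difference = 603 - 409 = 194 minutes
= 3 hours 14 minutes

3h 14m


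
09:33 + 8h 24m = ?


17:57

Start: 573 minutes from midnight
Add: 504 minutes
Total: 1077 minutes
Hours: 1077 ÷ 60 = 17 remainder 57


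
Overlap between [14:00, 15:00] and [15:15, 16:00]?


0 minutes

Meeting A: 840-900 (in minutes from midnight)
Meeting B: 915-960
Overlap start = max(840, 915) = 915
Overlap end = min(900, 960) = 900
Overlap = max(0, 900 - 915) = 0 min


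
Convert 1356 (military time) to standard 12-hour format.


1:56 PM

Hour: 13
13 - 12 = 1 → PM


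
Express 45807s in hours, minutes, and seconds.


Hours: 45807 ÷ 3600 = 12 remainder 2607
Minutes: 2607 ÷ 60 = 43 remainder 27
Seconds: 27

12h 43m 27s


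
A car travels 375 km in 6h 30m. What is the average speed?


Distance: 375 km
Time: 6h 30m = 390 min = 390/60 = 13/2 hours
Speed = 375 ÷ (13/2) = 375 × 2 / 13 = 750/13 ≈ 57.7 km/h

57.7 km/h


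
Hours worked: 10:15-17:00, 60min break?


5h 45m (345 minutes)

Total time = (17×60+0) - (10×60+15)
= 1020 - 615 = 405 min
Minus break: 405 - 60 = 345 min
= 5h 45m


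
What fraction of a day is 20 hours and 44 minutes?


0.8639 (86.39%)

Total minutes: 20×60 + 44 = 1244
Day = 24×60 = 1440 minutes
Fraction = 1244/1440 ≈ 0.8639
As a percentage: 1244/1440 × 100 ≈ 86.39%


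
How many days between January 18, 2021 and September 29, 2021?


254 days

From January 18, 2021 to September 29, 2021
Rest of January 2021: 31 - 18 = 13
Full months: February 2021 28, March 31, April 30, May 31, June 30, July 31, August 31
Days into September 2021: 29
Total = 13 + 28 + 31 + 30 + 31 + 30 + 31 + 31 + 29 = 254 days


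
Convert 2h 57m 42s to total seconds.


10662 seconds

Hours: 2 × 3600 = 7200
Minutes: 57 × 60 = 3420
Seconds: 42
Total = 7200 + 3420 + 42 = 10662


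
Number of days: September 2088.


Month: September (month 9)
September has 30 days

30 days


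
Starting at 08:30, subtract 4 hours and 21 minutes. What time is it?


04:09

Start: 510 minutes from midnight
Subtract: 261 minutes
Remaining: 510 - 261 = 249
Hours: 4, Minutes: 9


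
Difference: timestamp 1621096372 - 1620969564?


126808 seconds (35.2 hours / 1.47 days)

Difference = 1621096372 - 1620969564 = 126808 seconds
In hours: 126808 / 3600 ≈ 35.2
In days: 126808 / 86400 ≈ 1.47


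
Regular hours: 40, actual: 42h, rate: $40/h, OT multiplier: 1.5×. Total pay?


$1720.00

Regular: 40h × $40 = $1600.00
Overtime: 42 - 40 = 2h
OT pay: 2h × $40 × 1.5 = $120.00
Total = $1600.00 + $120.00 = $1720.00


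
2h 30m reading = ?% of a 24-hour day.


Time: 150 minutes
Day: 1440 minutes
Percentage = (150/1440) × 100 ≈ 10.4%

10.4%


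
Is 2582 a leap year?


No

Rules: divisible by 4 AND (not by 100 OR by 400)
2582 ÷ 4 = 645 remainder 2 → not divisible by 4
Not divisible by 4 → not a leap year


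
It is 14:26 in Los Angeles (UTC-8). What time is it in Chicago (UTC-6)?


16:26

Time difference = UTC-6 - UTC-8 = +2 hours
New hour = (14 + 2) mod 24
= 16 mod 24 = 16
Minutes unchanged → 16:26


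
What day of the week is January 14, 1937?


Thursday

Zeller's congruence:
q=14, m=13, k=36, j=19
h = (14 + ⌊13×14/5⌋ + 36 + ⌊36/4⌋ + ⌊19/4⌋ - 2×19) mod 7
= (14 + 36 + 36 + 9 + 4 - 38) mod 7
= 61 mod 7 = 5
h=5 → Thursday


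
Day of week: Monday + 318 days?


Start: Monday (index 0)
(0 + 318) mod 7
= 318 mod 7
= 3
Index 3 → Thursday

Thursday


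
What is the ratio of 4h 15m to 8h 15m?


Duration 1: 255 minutes
Duration 2: 495 minutes
Ratio = 255:495
GCD = 15
Simplified = 17:33
As a decimal: 17/33 ≈ 0.52

17:33 (0.52)


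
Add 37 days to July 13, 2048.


August 19, 2048

Start: July 13, 2048
Add 37 days
July 13 → August 1: 31 - 13 + 1 = 19 days (37 - 19 = 18 left)
August 1 + 18 = August 19, 2048


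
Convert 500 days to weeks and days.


71 weeks 3 days

Weeks: 500 ÷ 7 = 71 remainder 3


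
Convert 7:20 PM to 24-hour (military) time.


19:20

Input: 7:20 PM
PM: 7 + 12 = 19


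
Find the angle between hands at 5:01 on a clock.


144.5°

Hour hand = 5×30 + 1×0.5 = 150.5°
Minute hand = 1×6 = 6°
Difference = |150.5 - 6| = 144.5°


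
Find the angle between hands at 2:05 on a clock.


32.5°

Hour hand = 2×30 + 5×0.5 = 62.5°
Minute hand = 5×6 = 30°
Difference = |62.5 - 30| = 32.5°


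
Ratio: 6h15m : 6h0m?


25:24 (1.04)

Duration 1: 375 minutes
Duration 2: 360 minutes
Ratio = 375:360
GCD = 15
Simplified = 25:24
As a decimal: 25/24 ≈ 1.04


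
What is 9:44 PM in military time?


Input: 9:44 PM
PM: 9 + 12 = 21

21:44


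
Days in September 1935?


Month: September (month 9)
September has 30 days

30 days


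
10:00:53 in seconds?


Hours: 10 × 3600 = 36000
Minutes: 0 × 60 = 0
Seconds: 53
Total = 36000 + 0 + 53 = 36053

36053 seconds


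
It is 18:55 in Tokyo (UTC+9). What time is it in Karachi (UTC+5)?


14:55

Time difference = UTC+5 - UTC+9 = -4 hours
New hour = (18 -4) mod 24
= 14 mod 24 = 14
Minutes unchanged → 14:55


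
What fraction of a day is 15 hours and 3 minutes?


Total minutes: 15×60 + 3 = 903
Day = 24×60 = 1440 minutes
Fraction = 903/1440 ≈ 0.6271
As a percentage: 903/1440 × 100 ≈ 62.71%

0.6271 (62.71%)


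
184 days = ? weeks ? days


Weeks: 184 ÷ 7 = 26 remainder 2

26 weeks 2 days


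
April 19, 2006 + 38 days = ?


May 27, 2006

Start: April 19, 2006
Add 38 days
April 19 → May 1: 30 - 19 + 1 = 12 days (38 - 12 = 26 left)
May 1 + 26 = May 27, 2006


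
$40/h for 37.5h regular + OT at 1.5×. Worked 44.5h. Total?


$1920.00

Regular: 37.5h × $40 = $1500.00
Overtime: 44.5 - 37.5 = 7.0h
OT pay: 7.0h × $40 × 1.5 = $420.00
Total = $1500.00 + $420.00 = $1920.00


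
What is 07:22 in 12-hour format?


7:22 AM

Hour: 7
7 < 12 → AM


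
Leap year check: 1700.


No

Rules: divisible by 4 AND (not by 100 OR by 400)
1700 ÷ 4 = 425 exactly → divisible by 4
1700 ÷ 100 = 17 exactly → divisible by 100
1700 ÷ 400 = 4 remainder 100 → not divisible by 400
Divisible by 100 but not by 400 → not a leap year


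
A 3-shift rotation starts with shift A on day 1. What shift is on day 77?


Shift B

Shifts: A, B, C
Start: A (index 0)
Day 77: (0 + 77 - 1) mod 3
= 76 mod 3
= 1
Index 1 → shift B


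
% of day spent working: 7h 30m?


31.3%

Time: 450 minutes
Day: 1440 minutes
Percentage = (450/1440) × 100 ≈ 31.3%


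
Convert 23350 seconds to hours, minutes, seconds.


6h 29m 10s

Hours: 23350 ÷ 3600 = 6 remainder 1750
Minutes: 1750 ÷ 60 = 29 remainder 10
Seconds: 10


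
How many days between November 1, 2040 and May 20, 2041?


From November 1, 2040 to May 20, 2041
Rest of November 2040: 30 - 1 = 29
Full months: December 31, January 31, February 2041 28, March 31, April 30
Days into May 2041: 20
Total = 29 + 31 + 31 + 28 + 31 + 30 + 20 = 200 days

200 days
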